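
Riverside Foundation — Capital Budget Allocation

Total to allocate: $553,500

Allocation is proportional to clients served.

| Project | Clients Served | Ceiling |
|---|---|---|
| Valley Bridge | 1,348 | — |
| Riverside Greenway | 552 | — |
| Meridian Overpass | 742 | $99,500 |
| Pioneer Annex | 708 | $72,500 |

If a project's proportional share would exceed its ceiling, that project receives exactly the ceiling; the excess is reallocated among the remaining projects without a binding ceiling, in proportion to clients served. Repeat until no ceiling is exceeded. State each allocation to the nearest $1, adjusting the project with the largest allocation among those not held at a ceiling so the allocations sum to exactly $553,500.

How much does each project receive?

Valley Bridge: $270,664 | Riverside Greenway: $110,836 | Meridian Overpass: $99,500 | Pioneer Annex: $72,500

Sum of clients served: 3,350.
Proportional shares (ignoring caps): Valley Bridge 222,721.79; Riverside Greenway 91,203.58; Meridian Overpass 122,596.12; Pioneer Annex 116,978.51.
Held at cap: Meridian Overpass ($99,500), Pioneer Annex ($72,500); balance $381,500 reallocated over remaining clients served 1,900.
Redistributed shares: Valley Bridge 270,664.21 → $270,664; Riverside Greenway 110,835.79 → $110,836.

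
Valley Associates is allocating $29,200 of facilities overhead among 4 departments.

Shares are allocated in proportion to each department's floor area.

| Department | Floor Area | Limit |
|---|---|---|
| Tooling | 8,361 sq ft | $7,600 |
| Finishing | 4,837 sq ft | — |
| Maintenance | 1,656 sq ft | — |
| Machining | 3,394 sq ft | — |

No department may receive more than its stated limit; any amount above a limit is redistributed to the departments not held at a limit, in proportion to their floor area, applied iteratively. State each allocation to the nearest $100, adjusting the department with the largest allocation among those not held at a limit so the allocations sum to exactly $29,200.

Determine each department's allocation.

Tooling: $7,600 · Finishing: $10,600 · Maintenance: $3,600 · Machining: $7,400

Total floor area = 18,248.
Pro-rata shares before constraints: Tooling 13,379.07; Finishing 7,740.05; Maintenance 2,649.89; Machining 5,431.00.
Held at cap: Tooling ($7,600); remaining pool $21,600 reallocated over remaining floor area 9,887.
Redistributed shares: Finishing 10,567.33 → $10,600; Maintenance 3,617.84 → $3,600; Machining 7,414.83 → $7,400.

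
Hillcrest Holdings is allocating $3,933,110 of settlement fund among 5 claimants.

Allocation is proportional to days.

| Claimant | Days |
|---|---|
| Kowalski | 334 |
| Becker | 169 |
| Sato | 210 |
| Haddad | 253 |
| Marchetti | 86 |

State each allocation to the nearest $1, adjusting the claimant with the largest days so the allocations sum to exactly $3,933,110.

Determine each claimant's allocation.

Days total: 1,052.
Unrounded shares: Kowalski 334/1,052 × $3,933,110 = 1,248,725.04; Becker 169/1,052 × $3,933,110 = 631,839.91; Sato 210/1,052 × $3,933,110 = 785,126.52; Haddad 253/1,052 × $3,933,110 = 945,890.52; Marchetti 86/1,052 × $3,933,110 = 321,528.00.
After rounding ($1): Kowalski $1,248,725; Becker $631,840; Sato $785,127; Haddad $945,891; Marchetti $321,528. Sum = $3,933,111.
Difference $3,933,110 − $3,933,111 = −$1 applied to largest days (Kowalski): Kowalski becomes $1,248,724.

Kowalski: $1,248,724; Becker: $631,840; Sato: $785,127; Haddad: $945,891; Marchetti: $321,528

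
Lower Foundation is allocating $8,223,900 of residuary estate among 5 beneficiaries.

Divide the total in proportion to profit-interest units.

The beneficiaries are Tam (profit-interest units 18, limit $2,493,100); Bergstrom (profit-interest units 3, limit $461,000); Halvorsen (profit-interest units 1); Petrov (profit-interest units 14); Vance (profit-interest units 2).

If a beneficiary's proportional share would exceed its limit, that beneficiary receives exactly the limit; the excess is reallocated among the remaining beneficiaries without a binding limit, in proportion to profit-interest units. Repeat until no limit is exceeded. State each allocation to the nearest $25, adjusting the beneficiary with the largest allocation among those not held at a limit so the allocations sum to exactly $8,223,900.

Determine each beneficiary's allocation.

Tam: $2,493,100 · Bergstrom: $461,000 · Halvorsen: $310,000 · Petrov: $4,339,825 · Vance: $619,975

Sum of profit-interest units: 38.
Unconstrained shares: Tam 3,895,531.58; Bergstrom 649,255.26; Halvorsen 216,418.42; Petrov 3,029,857.89; Vance 432,836.84.
Held at cap: Tam ($2,493,100), Bergstrom ($461,000); remaining pool $5,269,800 reallocated over remaining profit-interest units 17.
Remaining shares: Halvorsen 309,988.24 → $310,000; Petrov 4,339,835.29 → $4,339,825; Vance 619,976.47 → $619,975.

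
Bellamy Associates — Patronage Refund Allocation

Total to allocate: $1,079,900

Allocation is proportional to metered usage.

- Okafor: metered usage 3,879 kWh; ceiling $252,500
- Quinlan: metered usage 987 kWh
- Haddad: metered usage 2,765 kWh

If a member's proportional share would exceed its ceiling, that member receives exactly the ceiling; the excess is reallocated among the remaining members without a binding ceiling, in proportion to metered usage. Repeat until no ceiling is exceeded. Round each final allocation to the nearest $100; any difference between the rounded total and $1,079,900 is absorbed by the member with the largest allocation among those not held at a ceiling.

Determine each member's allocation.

Okafor: $252,500 · Quinlan: $217,700 · Haddad: $609,700

Sum of metered usage: 7,631.
Unconstrained shares: Okafor 548,936.19; Quinlan 139,675.18; Haddad 391,288.63.
Cap binds for Okafor ($252,500); residual $827,400 reallocated over remaining metered usage 3,752.
Shares after redistribution: Quinlan 217,655.60 → $217,700; Haddad 609,744.40 → $609,700.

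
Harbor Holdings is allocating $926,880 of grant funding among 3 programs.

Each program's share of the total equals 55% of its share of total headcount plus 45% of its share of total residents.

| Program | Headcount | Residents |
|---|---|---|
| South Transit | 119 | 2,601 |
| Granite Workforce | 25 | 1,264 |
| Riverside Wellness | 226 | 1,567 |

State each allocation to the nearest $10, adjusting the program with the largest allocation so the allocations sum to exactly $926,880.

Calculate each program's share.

Totals — headcount 370, residents 5,432.
Composite weights (55% headcount + 45% residents): South Transit 0.3924; Granite Workforce 0.1419; Riverside Wellness 0.4658.
Raw shares: South Transit 363,675.28; Granite Workforce 131,501.08; Riverside Wellness 431,703.64.
Rounded to nearest $10: South Transit $363,680; Granite Workforce $131,500; Riverside Wellness $431,700. Sum = $926,880.
Rounded total matches; no reconciliation needed.

South Transit: $363,680 | Granite Workforce: $131,500 | Riverside Wellness: $431,700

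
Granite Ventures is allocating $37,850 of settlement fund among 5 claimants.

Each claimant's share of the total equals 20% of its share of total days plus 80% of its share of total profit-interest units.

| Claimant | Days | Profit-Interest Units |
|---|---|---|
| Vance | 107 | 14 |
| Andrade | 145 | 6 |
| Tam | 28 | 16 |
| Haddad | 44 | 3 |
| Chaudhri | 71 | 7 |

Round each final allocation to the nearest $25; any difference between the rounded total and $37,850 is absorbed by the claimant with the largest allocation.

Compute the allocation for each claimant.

Days total 395; profit-interest units total 46.
Combined weights (20% days + 80% profit-interest units): Vance 0.2977; Andrade 0.1778; Tam 0.2924; Haddad 0.0745; Chaudhri 0.1577.
Raw shares: Vance 11,266.26; Andrade 6,728.43; Tam 11,068.78; Haddad 2,818.02; Chaudhri 5,968.51.
Rounded to nearest $25: Vance $11,275; Andrade $6,725; Tam $11,075; Haddad $2,825; Chaudhri $5,975. Sum = $37,875.
Difference $37,850 − $37,875 = −$25 applied to largest allocation (Vance): Vance becomes $11,250.

Vance: $11,250 · Andrade: $6,725 · Tam: $11,075 · Haddad: $2,825 · Chaudhri: $5,975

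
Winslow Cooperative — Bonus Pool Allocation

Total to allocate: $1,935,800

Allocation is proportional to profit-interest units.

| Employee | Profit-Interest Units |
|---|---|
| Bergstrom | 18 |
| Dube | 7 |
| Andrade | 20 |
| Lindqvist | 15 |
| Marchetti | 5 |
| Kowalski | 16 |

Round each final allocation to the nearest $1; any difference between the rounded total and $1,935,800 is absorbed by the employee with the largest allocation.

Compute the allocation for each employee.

Bergstrom: $430,178 | Dube: $167,291 | Andrade: $477,976 | Lindqvist: $358,481 | Marchetti: $119,494 | Kowalski: $382,380

Total profit-interest units = 81.
Unrounded shares: Bergstrom 18/81 × $1,935,800 = 430,177.78; Dube 7/81 × $1,935,800 = 167,291.36; Andrade 20/81 × $1,935,800 = 477,975.31; Lindqvist 15/81 × $1,935,800 = 358,481.48; Marchetti 5/81 × $1,935,800 = 119,493.83; Kowalski 16/81 × $1,935,800 = 382,380.25.
At nearest $1: Bergstrom $430,178; Dube $167,291; Andrade $477,975; Lindqvist $358,481; Marchetti $119,494; Kowalski $382,380. Sum = $1,935,799.
Difference $1,935,800 − $1,935,799 = +$1 applied to largest allocation (Andrade): Andrade becomes $477,976.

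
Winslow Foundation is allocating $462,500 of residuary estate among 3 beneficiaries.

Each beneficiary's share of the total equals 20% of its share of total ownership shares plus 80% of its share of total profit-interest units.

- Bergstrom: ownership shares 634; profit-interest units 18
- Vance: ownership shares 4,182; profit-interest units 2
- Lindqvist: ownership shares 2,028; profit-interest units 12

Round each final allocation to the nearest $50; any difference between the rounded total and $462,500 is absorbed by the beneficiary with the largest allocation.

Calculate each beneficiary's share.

Bergstrom: $216,700; Vance: $79,650; Lindqvist: $166,150

Totals — ownership shares 6,844, profit-interest units 32.
Composite weights (20% ownership shares + 80% profit-interest units): Bergstrom 0.4685; Vance 0.1722; Lindqvist 0.3593.
Raw shares: Bergstrom 216,693.82; Vance 79,646.77; Lindqvist 166,159.41.
At nearest $50: Bergstrom $216,700; Vance $79,650; Lindqvist $166,150. Sum = $462,500.
No rounding difference to absorb.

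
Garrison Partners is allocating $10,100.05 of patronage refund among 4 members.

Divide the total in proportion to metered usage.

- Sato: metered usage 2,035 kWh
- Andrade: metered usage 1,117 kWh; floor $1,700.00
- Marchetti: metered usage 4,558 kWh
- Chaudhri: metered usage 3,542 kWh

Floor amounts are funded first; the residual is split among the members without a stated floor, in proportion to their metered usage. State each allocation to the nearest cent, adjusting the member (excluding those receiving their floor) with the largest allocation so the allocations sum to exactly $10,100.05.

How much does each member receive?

Sato: $1,686.64 · Andrade: $1,700.00 · Marchetti: $3,777.74 · Chaudhri: $2,935.67

Guaranteed amounts: Andrade $1,700.00. Residual $8,400.05.
Residual split over remaining metered usage 10,135: Sato 1,686.6405 → $1,686.64; Marchetti 3,777.7433 → $3,777.74; Chaudhri 2,935.6662 → $2,935.67.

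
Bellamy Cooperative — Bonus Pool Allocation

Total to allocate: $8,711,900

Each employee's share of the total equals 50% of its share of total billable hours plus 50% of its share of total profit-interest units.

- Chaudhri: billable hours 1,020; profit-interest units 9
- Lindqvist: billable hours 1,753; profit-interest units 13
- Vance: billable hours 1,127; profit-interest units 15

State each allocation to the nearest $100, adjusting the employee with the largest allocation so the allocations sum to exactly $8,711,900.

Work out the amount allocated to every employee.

Billable hours total 3,900; profit-interest units total 37.
Blended shares (50% billable hours + 50% profit-interest units): Chaudhri 0.2524; Lindqvist 0.4004; Vance 0.3472.
Raw shares: Chaudhri 2,198,803.87; Lindqvist 3,488,412.60; Vance 3,024,683.53.
After rounding ($100): Chaudhri $2,198,800; Lindqvist $3,488,400; Vance $3,024,700. Sum = $8,711,900.
Sum already equals the total — no adjustment.

Chaudhri: $2,198,800 · Lindqvist: $3,488,400 · Vance: $3,024,700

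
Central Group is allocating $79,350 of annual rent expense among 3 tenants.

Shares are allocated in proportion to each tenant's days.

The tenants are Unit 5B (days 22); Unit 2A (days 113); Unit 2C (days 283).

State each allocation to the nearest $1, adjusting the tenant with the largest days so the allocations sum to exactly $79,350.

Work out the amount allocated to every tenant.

Days total: 22 + 113 + 283 = 418.
Raw shares: Unit 5B 4,176.32; Unit 2A 21,451.08; Unit 2C 53,722.61.
Rounded to nearest $1: Unit 5B $4,176; Unit 2A $21,451; Unit 2C $53,723. Sum = $79,350.
No rounding difference to absorb.

Unit 5B: $4,176; Unit 2A: $21,451; Unit 2C: $53,723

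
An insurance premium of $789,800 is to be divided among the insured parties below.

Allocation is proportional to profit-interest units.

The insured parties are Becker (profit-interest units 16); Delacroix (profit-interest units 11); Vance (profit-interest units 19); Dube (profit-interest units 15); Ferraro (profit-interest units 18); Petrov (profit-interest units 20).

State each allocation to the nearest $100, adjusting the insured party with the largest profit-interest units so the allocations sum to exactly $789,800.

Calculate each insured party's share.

Combined profit-interest units = 16 + 11 + 19 + 15 + 18 + 20 = 99.
Raw shares: Becker 127,644.44; Delacroix 87,755.56; Vance 151,577.78; Dube 119,666.67; Ferraro 143,600.00; Petrov 159,555.56.
After rounding ($100): Becker $127,600; Delacroix $87,800; Vance $151,600; Dube $119,700; Ferraro $143,600; Petrov $159,600. Sum = $789,900.
Difference $789,800 − $789,900 = −$100 applied to largest profit-interest units (Petrov): Petrov becomes $159,500.

Becker: $127,600 | Delacroix: $87,800 | Vance: $151,600 | Dube: $119,700 | Ferraro: $143,600 | Petrov: $159,500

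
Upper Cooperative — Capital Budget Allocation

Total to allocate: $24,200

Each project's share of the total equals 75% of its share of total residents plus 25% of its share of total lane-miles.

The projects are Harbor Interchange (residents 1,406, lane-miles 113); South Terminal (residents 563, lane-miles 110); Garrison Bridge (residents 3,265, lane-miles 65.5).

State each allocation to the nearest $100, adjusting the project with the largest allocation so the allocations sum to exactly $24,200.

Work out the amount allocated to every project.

Totals — residents 5,234, lane-miles 288.5.
Blended shares (75% residents + 25% lane-miles): Harbor Interchange 0.2994; South Terminal 0.1760; Garrison Bridge 0.5246.
Unrounded shares: Harbor Interchange 7,245.27; South Terminal 4,259.08; Garrison Bridge 12,695.65.
After rounding ($100): Harbor Interchange $7,200; South Terminal $4,300; Garrison Bridge $12,700. Sum = $24,200.
No rounding difference to absorb.

Harbor Interchange: $7,200 · South Terminal: $4,300 · Garrison Bridge: $12,700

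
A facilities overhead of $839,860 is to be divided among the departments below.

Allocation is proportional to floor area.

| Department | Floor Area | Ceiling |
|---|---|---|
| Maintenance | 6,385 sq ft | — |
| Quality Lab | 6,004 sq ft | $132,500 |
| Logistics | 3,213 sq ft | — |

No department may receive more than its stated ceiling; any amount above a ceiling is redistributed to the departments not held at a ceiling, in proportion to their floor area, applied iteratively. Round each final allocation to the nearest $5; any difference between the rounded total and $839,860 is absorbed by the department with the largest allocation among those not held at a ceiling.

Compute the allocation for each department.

Maintenance: $470,565; Quality Lab: $132,500; Logistics: $236,795

Floor area total: 15,602.
Pro-rata shares before constraints: Maintenance 343,706.33; Quality Lab 323,196.99; Logistics 172,956.68.
Cap binds for Quality Lab ($132,500); balance $707,360 reallocated over remaining floor area 9,598.
Redistributed shares: Maintenance 470,566.12 → $470,565; Logistics 236,793.88 → $236,795.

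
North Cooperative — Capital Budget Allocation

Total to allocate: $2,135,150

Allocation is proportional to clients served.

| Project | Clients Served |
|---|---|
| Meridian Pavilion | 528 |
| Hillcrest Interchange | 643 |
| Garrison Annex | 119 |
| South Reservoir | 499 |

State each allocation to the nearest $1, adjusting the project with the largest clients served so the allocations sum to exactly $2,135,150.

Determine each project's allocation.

Sum of clients served: 1,789.
Raw shares: Meridian Pavilion 528/1,789 × $2,135,150 = 630,161.65; Hillcrest Interchange 643/1,789 × $2,135,150 = 767,412.77; Garrison Annex 119/1,789 × $2,135,150 = 142,025.07; South Reservoir 499/1,789 × $2,135,150 = 595,550.503.
Rounded to nearest $1: Meridian Pavilion $630,162; Hillcrest Interchange $767,413; Garrison Annex $142,025; South Reservoir $595,551. Sum = $2,135,151.
Difference $2,135,150 − $2,135,151 = −$1 applied to largest clients served (Hillcrest Interchange): Hillcrest Interchange becomes $767,412.

Meridian Pavilion: $630,162 | Hillcrest Interchange: $767,412 | Garrison Annex: $142,025 | South Reservoir: $595,551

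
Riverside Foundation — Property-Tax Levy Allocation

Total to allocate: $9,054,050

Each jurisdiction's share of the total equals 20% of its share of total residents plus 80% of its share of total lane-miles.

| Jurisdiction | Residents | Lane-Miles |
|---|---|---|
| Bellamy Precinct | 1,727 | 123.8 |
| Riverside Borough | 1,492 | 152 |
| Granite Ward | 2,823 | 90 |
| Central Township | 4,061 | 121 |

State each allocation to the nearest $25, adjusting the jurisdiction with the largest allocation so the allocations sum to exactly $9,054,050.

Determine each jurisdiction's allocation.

Bellamy Precinct: $2,151,600 · Riverside Borough: $2,529,050 · Granite Ward: $1,845,125 · Central Township: $2,528,275

Totals — residents 10,103, lane-miles 486.8.
Combined weights (20% residents + 80% lane-miles): Bellamy Precinct 0.2376; Riverside Borough 0.2793; Granite Ward 0.2038; Central Township 0.2792.
Proportional shares: Bellamy Precinct 2,151,595.16; Riverside Borough 2,529,071.03; Granite Ward 1,845,116.47; Central Township 2,528,267.35.
At nearest $25: Bellamy Precinct $2,151,600; Riverside Borough $2,529,075; Granite Ward $1,845,125; Central Township $2,528,275. Sum = $9,054,075.
Difference $9,054,050 − $9,054,075 = −$25 applied to largest allocation (Riverside Borough): Riverside Borough becomes $2,529,050.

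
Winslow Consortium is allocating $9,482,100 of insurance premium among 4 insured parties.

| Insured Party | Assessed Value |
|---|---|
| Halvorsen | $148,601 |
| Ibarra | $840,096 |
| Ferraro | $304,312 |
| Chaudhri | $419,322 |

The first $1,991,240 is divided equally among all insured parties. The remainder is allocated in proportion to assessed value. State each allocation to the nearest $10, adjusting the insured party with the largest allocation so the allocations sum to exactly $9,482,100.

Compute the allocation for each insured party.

$1,991,240 shared equally gives $497,810 per insured party.
Remainder $7,490,860 by assessed value (total 1,712,331): Halvorsen 650,078.34 → $650,080; Ibarra 3,675,131.46 → $3,675,130; Ferraro 1,331,260.48 → $1,331,260; Chaudhri 1,834,389.73 → $1,834,390.
Totals: Halvorsen $497,810 + $650,080 = $1,147,890; Ibarra $497,810 + $3,675,130 = $4,172,940; Ferraro $497,810 + $1,331,260 = $1,829,070; Chaudhri $497,810 + $1,834,390 = $2,332,200.

Halvorsen: $1,147,890 · Ibarra: $4,172,940 · Ferraro: $1,829,070 · Chaudhri: $2,332,200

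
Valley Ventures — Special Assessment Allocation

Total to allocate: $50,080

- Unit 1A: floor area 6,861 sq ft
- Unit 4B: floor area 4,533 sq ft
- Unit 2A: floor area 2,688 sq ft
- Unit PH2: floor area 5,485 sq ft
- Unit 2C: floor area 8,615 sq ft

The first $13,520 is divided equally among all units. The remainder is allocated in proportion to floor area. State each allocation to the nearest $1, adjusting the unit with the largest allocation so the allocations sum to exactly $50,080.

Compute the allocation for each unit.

Unit 1A: $11,605; Unit 4B: $8,585; Unit 2A: $6,191; Unit PH2: $9,820; Unit 2C: $13,879

Equal tier: $13,520 ÷ 5 = $2,704 apiece.
Remainder $36,560 by floor area (total 28,182): Unit 1A 8,900.65 → $8,901; Unit 4B 5,880.58 → $5,881; Unit 2A 3,487.09 → $3,487; Unit PH2 7,115.59 → $7,116; Unit 2C 11,176.08 → $11,176.
Rounding difference −$1 on remainder applied to Unit 2C.
Totals: Unit 1A $2,704 + $8,901 = $11,605; Unit 4B $2,704 + $5,881 = $8,585; Unit 2A $2,704 + $3,487 = $6,191; Unit PH2 $2,704 + $7,116 = $9,820; Unit 2C $2,704 + $11,175 = $13,879.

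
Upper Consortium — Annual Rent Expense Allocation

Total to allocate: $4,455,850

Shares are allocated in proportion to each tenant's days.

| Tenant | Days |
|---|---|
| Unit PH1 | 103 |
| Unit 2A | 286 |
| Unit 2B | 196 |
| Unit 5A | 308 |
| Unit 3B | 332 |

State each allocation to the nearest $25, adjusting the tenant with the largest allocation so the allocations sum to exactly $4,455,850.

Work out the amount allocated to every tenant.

Sum of days: 1,225.
Proportional shares: Unit PH1 103/1,225 × $4,455,850 = 374,655.14; Unit 2A 286/1,225 × $4,455,850 = 1,040,304.57; Unit 2B 196/1,225 × $4,455,850 = 712,936.00; Unit 5A 308/1,225 × $4,455,850 = 1,120,328.00; Unit 3B 332/1,225 × $4,455,850 = 1,207,626.29.
At nearest $25: Unit PH1 $374,650; Unit 2A $1,040,300; Unit 2B $712,925; Unit 5A $1,120,325; Unit 3B $1,207,625. Sum = $4,455,825.
Difference $4,455,850 − $4,455,825 = +$25 applied to largest allocation (Unit 3B): Unit 3B becomes $1,207,650.

Unit PH1: $374,650 | Unit 2A: $1,040,300 | Unit 2B: $712,925 | Unit 5A: $1,120,325 | Unit 3B: $1,207,650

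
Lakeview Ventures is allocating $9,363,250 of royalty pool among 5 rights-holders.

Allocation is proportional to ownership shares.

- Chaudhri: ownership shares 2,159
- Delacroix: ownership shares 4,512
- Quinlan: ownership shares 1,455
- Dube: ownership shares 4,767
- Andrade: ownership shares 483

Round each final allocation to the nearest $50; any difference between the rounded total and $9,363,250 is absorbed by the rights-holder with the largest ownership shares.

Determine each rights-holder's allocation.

Chaudhri: $1,511,300 · Delacroix: $3,158,400 · Quinlan: $1,018,500 · Dube: $3,336,950 · Andrade: $338,100

Sum of ownership shares: 13,376.
Unrounded shares: Chaudhri 2,159/13,376 × $9,363,250 = 1,511,308.07; Delacroix 4,512/13,376 × $9,363,250 = 3,158,416.87; Quinlan 1,455/13,376 × $9,363,250 = 1,018,505.44; Dube 4,767/13,376 × $9,363,250 = 3,336,917.82; Andrade 483/13,376 × $9,363,250 = 338,101.81.
After rounding ($50): Chaudhri $1,511,300; Delacroix $3,158,400; Quinlan $1,018,500; Dube $3,336,900; Andrade $338,100. Sum = $9,363,200.
Difference $9,363,250 − $9,363,200 = +$50 applied to largest ownership shares (Dube): Dube becomes $3,336,950.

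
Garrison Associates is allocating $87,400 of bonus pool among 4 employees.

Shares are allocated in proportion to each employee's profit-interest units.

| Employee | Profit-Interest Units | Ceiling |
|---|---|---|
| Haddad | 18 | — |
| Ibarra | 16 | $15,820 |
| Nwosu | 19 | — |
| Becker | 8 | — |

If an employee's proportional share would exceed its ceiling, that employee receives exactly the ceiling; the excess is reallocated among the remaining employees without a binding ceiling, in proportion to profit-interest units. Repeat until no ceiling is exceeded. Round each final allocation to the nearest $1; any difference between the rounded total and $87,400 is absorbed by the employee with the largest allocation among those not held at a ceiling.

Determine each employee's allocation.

Haddad: $28,632; Ibarra: $15,820; Nwosu: $30,223; Becker: $12,725

Profit-interest units total: 61.
Proportional shares (ignoring caps): Haddad 25,790.16; Ibarra 22,924.59; Nwosu 27,222.95; Becker 11,462.30.
Cap binds for Ibarra ($15,820); residual $71,580 reallocated over remaining profit-interest units 45.
Remaining shares: Haddad 28,632.00 → $28,632; Nwosu 30,222.67 → $30,223; Becker 12,725.33 → $12,725.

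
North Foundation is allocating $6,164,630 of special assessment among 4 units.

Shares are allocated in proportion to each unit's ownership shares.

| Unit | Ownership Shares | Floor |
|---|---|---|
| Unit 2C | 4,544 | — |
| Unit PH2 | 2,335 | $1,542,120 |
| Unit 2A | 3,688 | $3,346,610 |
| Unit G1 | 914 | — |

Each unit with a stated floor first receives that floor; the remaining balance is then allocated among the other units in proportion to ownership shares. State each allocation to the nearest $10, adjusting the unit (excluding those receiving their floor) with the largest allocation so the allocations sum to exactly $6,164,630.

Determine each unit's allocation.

Unit 2C: $1,062,240 · Unit PH2: $1,542,120 · Unit 2A: $3,346,610 · Unit G1: $213,660

Minimums first: Unit PH2 $1,542,120; Unit 2A $3,346,610. Balance $1,275,900.
Balance split over remaining ownership shares 5,458: Unit 2C 1,062,237.01 → $1,062,240; Unit G1 213,662.99 → $213,660.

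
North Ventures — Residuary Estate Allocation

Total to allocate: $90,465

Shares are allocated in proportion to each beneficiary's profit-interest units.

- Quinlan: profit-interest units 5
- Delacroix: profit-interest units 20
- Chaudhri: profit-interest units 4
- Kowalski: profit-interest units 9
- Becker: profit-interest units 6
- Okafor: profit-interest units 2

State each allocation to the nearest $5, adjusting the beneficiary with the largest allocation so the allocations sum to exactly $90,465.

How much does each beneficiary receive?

Sum of profit-interest units: 46.
Pro-rata amounts: Quinlan 5/46 × $90,465 = 9,833.15; Delacroix 20/46 × $90,465 = 39,332.61; Chaudhri 4/46 × $90,465 = 7,866.52; Kowalski 9/46 × $90,465 = 17,699.67; Becker 6/46 × $90,465 = 11,799.78; Okafor 2/46 × $90,465 = 3,933.26.
After rounding ($5): Quinlan $9,835; Delacroix $39,335; Chaudhri $7,865; Kowalski $17,700; Becker $11,800; Okafor $3,935. Sum = $90,470.
Difference $90,465 − $90,470 = −$5 applied to largest allocation (Delacroix): Delacroix becomes $39,330.

Quinlan: $9,835 · Delacroix: $39,330 · Chaudhri: $7,865 · Kowalski: $17,700 · Becker: $11,800 · Okafor: $3,935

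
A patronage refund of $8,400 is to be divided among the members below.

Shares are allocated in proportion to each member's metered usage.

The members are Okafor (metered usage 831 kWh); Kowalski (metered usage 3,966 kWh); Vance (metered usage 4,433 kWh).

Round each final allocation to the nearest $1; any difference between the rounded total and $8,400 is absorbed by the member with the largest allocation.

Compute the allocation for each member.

Okafor: $756; Kowalski: $3,609; Vance: $4,035

Total metered usage = 9,230.
Raw shares: Okafor 831/9,230 × $8,400 = 756.27; Kowalski 3,966/9,230 × $8,400 = 3,609.36; Vance 4,433/9,230 × $8,400 = 4,034.37.
After rounding ($1): Okafor $756; Kowalski $3,609; Vance $4,034. Sum = $8,399.
Difference $8,400 − $8,399 = +$1 applied to largest allocation (Vance): Vance becomes $4,035.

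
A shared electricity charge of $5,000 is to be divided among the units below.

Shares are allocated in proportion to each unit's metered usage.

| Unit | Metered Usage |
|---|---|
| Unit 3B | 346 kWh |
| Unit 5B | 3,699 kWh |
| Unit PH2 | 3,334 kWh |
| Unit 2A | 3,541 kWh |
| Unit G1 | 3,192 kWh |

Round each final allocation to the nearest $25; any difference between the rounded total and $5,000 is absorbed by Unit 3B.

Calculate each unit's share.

Sum of metered usage: 14,112.
Proportional shares: Unit 3B 346/14,112 × $5,000 = 122.59; Unit 5B 3,699/14,112 × $5,000 = 1,310.59; Unit PH2 3,334/14,112 × $5,000 = 1,181.26; Unit 2A 3,541/14,112 × $5,000 = 1,254.61; Unit G1 3,192/14,112 × $5,000 = 1,130.95.
At nearest $25: Unit 3B $125; Unit 5B $1,300; Unit PH2 $1,175; Unit 2A $1,250; Unit G1 $1,125. Sum = $4,975.
Difference $5,000 − $4,975 = +$25 applied to Unit 3B: Unit 3B becomes $150.

Unit 3B: $150 · Unit 5B: $1,300 · Unit PH2: $1,175 · Unit 2A: $1,250 · Unit G1: $1,125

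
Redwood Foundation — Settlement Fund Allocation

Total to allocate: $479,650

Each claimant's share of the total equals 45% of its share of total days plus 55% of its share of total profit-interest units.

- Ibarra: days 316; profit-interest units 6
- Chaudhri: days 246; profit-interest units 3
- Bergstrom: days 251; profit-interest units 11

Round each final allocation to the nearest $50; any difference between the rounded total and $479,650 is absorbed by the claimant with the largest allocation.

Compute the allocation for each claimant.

Totals — days 813, profit-interest units 20.
Combined weights (45% days + 55% profit-interest units): Ibarra 0.3399; Chaudhri 0.2187; Bergstrom 0.4414.
Pro-rata amounts: Ibarra 163,036.75; Chaudhri 104,881.40; Bergstrom 211,731.85.
At nearest $50: Ibarra $163,050; Chaudhri $104,900; Bergstrom $211,750. Sum = $479,700.
Difference $479,650 − $479,700 = −$50 applied to largest allocation (Bergstrom): Bergstrom becomes $211,700.

Ibarra: $163,050 · Chaudhri: $104,900 · Bergstrom: $211,700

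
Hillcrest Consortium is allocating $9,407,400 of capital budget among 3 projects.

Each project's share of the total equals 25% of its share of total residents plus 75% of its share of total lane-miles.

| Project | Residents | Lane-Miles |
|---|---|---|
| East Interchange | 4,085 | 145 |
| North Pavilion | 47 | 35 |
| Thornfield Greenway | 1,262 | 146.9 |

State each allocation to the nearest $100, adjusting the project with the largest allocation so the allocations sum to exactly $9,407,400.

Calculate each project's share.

Totals — residents 5,394, lane-miles 326.9.
Composite weights (25% residents + 75% lane-miles): East Interchange 0.5220; North Pavilion 0.0825; Thornfield Greenway 0.3955.
Pro-rata amounts: East Interchange 4,910,674.83; North Pavilion 775,904.78; Thornfield Greenway 3,720,820.38.
At nearest $100: East Interchange $4,910,700; North Pavilion $775,900; Thornfield Greenway $3,720,800. Sum = $9,407,400.
Rounded total matches; no reconciliation needed.

East Interchange: $4,910,700 · North Pavilion: $775,900 · Thornfield Greenway: $3,720,800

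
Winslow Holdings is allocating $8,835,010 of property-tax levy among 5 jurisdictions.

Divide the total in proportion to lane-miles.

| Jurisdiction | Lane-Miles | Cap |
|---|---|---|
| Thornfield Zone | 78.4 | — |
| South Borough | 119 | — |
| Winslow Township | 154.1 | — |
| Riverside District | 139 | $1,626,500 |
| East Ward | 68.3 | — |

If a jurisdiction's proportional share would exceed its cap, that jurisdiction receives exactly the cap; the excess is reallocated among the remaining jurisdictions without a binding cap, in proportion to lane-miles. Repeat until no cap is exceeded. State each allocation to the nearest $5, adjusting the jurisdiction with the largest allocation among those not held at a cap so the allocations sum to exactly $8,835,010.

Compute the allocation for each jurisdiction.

Thornfield Zone: $1,346,230; South Borough: $2,043,385; Winslow Township: $2,646,095; Riverside District: $1,626,500; East Ward: $1,172,800

Combined lane-miles = 558.8.
Unconstrained shares: Thornfield Zone 1,239,557.59; South Borough 1,881,471.35; Winslow Township 2,436,426.34; Riverside District 2,197,685.02; East Ward 1,079,869.69.
Capped: Riverside District ($1,626,500); remaining pool $7,208,510 reallocated over remaining lane-miles 419.8.
Remaining shares: Thornfield Zone 1,346,229.60 → $1,346,230; South Borough 2,043,384.21 → $2,043,385; Winslow Township 2,646,096.69 → $2,646,095; East Ward 1,172,799.51 → $1,172,800.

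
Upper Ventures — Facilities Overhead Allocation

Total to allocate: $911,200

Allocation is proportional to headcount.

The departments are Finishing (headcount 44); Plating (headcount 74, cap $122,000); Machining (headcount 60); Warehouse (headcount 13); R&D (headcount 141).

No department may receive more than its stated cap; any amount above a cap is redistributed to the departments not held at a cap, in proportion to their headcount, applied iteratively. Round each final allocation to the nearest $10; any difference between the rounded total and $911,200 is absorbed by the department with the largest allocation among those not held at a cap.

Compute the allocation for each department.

Combined headcount = 332.
Proportional shares (ignoring caps): Finishing 120,761.45; Plating 203,098.80; Machining 164,674.70; Warehouse 35,679.52; R&D 386,985.54.
Cap binds for Plating ($122,000); residual $789,200 reallocated over remaining headcount 258.
Redistributed shares: Finishing 134,592.25 → $134,590; Machining 183,534.88 → $183,530; Warehouse 39,765.89 → $39,770; R&D 431,306.98 → $431,310.

Finishing: $134,590 · Plating: $122,000 · Machining: $183,530 · Warehouse: $39,770 · R&D: $431,310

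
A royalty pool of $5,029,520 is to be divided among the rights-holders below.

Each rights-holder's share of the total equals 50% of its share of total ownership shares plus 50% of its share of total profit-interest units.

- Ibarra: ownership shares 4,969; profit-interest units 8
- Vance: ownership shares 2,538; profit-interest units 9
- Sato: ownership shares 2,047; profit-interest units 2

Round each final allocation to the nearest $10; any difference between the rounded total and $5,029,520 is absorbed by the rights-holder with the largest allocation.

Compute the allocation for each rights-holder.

Ibarra: $2,366,770; Vance: $1,859,240; Sato: $803,510

Totals — ownership shares 9,554, profit-interest units 19.
Composite weights (50% ownership shares + 50% profit-interest units): Ibarra 0.4706; Vance 0.3697; Sato 0.1598.
Proportional shares: Ibarra 2,366,763.67; Vance 1,859,242.81; Sato 803,513.52.
At nearest $10: Ibarra $2,366,760; Vance $1,859,240; Sato $803,510. Sum = $5,029,510.
Difference $5,029,520 − $5,029,510 = +$10 applied to largest allocation (Ibarra): Ibarra becomes $2,366,770.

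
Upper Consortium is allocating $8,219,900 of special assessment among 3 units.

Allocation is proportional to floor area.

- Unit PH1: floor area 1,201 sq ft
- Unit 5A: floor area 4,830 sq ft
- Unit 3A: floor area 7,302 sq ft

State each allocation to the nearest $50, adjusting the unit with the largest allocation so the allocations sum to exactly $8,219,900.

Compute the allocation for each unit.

Floor area total: 13,333.
Unrounded shares: Unit PH1 1,201/13,333 × $8,219,900 = 740,426.00; Unit 5A 4,830/13,333 × $8,219,900 = 2,977,733.22; Unit 3A 7,302/13,333 × $8,219,900 = 4,501,740.78.
Rounded to nearest $50: Unit PH1 $740,450; Unit 5A $2,977,750; Unit 3A $4,501,750. Sum = $8,219,950.
Difference $8,219,900 − $8,219,950 = −$50 applied to largest allocation (Unit 3A): Unit 3A becomes $4,501,700.

Unit PH1: $740,450 · Unit 5A: $2,977,750 · Unit 3A: $4,501,700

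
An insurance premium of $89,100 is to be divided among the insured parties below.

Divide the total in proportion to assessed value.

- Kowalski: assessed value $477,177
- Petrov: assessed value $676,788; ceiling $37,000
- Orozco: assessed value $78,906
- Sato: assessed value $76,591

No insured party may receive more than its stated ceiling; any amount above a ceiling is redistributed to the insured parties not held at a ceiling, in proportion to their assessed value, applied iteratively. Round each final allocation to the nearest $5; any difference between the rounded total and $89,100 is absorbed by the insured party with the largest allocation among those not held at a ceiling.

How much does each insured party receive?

Kowalski: $39,295 · Petrov: $37,000 · Orozco: $6,500 · Sato: $6,305

Sum of assessed value: 1,309,462.
Pro-rata shares before constraints: Kowalski 32,468.66; Petrov 46,050.83; Orozco 5,369.02; Sato 5,211.50.
Cap binds for Petrov ($37,000); balance $52,100 reallocated over remaining assessed value 632,674.
Shares after redistribution: Kowalski 39,295.00 → $39,295; Orozco 6,497.82 → $6,500; Sato 6,307.18 → $6,305.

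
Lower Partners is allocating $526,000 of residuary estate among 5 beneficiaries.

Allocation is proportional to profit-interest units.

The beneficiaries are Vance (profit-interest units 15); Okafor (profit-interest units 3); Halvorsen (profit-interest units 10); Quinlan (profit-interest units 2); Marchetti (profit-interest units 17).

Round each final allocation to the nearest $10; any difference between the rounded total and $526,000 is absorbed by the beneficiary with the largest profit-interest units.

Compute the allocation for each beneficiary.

Vance: $167,870; Okafor: $33,570; Halvorsen: $111,910; Quinlan: $22,380; Marchetti: $190,270

Sum of profit-interest units: 47.
Unrounded shares: Vance 15/47 × $526,000 = 167,872.34; Okafor 3/47 × $526,000 = 33,574.47; Halvorsen 10/47 × $526,000 = 111,914.89; Quinlan 2/47 × $526,000 = 22,382.98; Marchetti 17/47 × $526,000 = 190,255.32.
After rounding ($10): Vance $167,870; Okafor $33,570; Halvorsen $111,910; Quinlan $22,380; Marchetti $190,260. Sum = $525,990.
Difference $526,000 − $525,990 = +$10 applied to largest profit-interest units (Marchetti): Marchetti becomes $190,270.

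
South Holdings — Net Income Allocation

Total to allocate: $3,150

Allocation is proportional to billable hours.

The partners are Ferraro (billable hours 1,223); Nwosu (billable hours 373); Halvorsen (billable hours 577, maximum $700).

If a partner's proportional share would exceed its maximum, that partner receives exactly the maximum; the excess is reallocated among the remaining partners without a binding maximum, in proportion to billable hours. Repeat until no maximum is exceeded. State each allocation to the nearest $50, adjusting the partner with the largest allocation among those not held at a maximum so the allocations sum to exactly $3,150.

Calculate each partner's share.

Combined billable hours = 2,173.
Proportional shares (ignoring caps): Ferraro 1,772.87; Nwosu 540.70; Halvorsen 836.42.
Held at cap: Halvorsen ($700); residual $2,450 reallocated over remaining billable hours 1,596.
Redistributed shares: Ferraro 1,877.41 → $1,900; Nwosu 572.59 → $550.

Ferraro: $1,900; Nwosu: $550; Halvorsen: $700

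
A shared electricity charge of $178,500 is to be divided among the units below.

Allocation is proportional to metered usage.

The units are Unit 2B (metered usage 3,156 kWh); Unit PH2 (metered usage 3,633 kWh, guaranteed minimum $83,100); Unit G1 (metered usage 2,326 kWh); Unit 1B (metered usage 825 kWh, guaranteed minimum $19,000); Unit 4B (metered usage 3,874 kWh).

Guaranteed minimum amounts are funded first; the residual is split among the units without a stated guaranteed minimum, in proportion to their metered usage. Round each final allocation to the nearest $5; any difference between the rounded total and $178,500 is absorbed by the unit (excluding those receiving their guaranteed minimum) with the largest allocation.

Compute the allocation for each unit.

Minimums first: Unit PH2 $83,100; Unit 1B $19,000. Balance $76,400.
Balance split over remaining metered usage 9,356: Unit 2B 25,771.53 → $25,770; Unit G1 18,993.84 → $18,995; Unit 4B 31,634.63 → $31,635.

Unit 2B: $25,770 · Unit PH2: $83,100 · Unit G1: $18,995 · Unit 1B: $19,000 · Unit 4B: $31,635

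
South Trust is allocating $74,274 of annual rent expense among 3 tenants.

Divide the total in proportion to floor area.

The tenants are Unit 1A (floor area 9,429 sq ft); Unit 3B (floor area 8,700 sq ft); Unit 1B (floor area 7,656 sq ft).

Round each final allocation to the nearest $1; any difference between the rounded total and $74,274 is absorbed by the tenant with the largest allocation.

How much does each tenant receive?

Unit 1A: $27,161 | Unit 3B: $25,060 | Unit 1B: $22,053

Sum of floor area: 25,785.
Pro-rata amounts: Unit 1A 9,429/25,785 × $74,274 = 27,160.35; Unit 3B 8,700/25,785 × $74,274 = 25,060.45; Unit 1B 7,656/25,785 × $74,274 = 22,053.20.
At nearest $1: Unit 1A $27,160; Unit 3B $25,060; Unit 1B $22,053. Sum = $74,273.
Difference $74,274 − $74,273 = +$1 applied to largest allocation (Unit 1A): Unit 1A becomes $27,161.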